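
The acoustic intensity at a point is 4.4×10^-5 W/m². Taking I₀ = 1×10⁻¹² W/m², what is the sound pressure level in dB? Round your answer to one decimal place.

76.4 dB

I/I₀ = 4.4×10^-5/10⁻¹² = 4.4×10^7, and L = 10·log₁₀(I/I₀).
L = 10·(0.6435 + 7) = 76.43 dB.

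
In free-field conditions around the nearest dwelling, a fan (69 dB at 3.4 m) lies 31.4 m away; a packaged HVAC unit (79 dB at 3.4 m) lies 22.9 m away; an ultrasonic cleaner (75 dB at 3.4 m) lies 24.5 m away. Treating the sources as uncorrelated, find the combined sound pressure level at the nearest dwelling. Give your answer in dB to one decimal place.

63.9 dB

Propagate each source to the receiver with L = L_ref − 20·log₁₀(r/r_ref), then add intensities.
fan: 69 − 20·log₁₀(31.4/3.4) = 69 − 19.31 = 49.69 dB.
packaged HVAC unit: 79 − 20·log₁₀(22.9/3.4) = 79 − 16.57 = 62.43 dB.
ultrasonic cleaner: 75 − 20·log₁₀(24.5/3.4) = 75 − 17.15 = 57.85 dB.
Σ 10^(L/10) = 2.453e+06 → L_total = 10·log₁₀(2.453e+06) = 63.90 dB.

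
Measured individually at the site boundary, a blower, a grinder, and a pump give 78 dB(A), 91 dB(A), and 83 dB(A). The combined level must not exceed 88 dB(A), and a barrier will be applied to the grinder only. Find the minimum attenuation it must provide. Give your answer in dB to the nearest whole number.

5 dB

Fixed contribution from the other sources: Σ 10^(L/10) = 10^(78/10) + 10^(83/10) = 2.626e+08 (84.19 dB(A)).
To meet 88 dB(A) overall, the treated grinder may contribute at most 10^(88/10) − 2.626e+08 = 3.683e+08, i.e. 85.66 dB(A).
Required insertion loss = 91 − 85.66 = 5.34 dB.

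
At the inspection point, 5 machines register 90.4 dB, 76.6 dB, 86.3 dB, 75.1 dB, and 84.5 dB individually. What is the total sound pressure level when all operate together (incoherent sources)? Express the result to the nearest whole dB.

93 dB

Incoherent sources combine by intensity addition: L_total = 10·log₁₀(Σ 10^(L_i/10)).
Σ 10^(L/10) = 10^(90.4/10) + 10^(76.6/10) + 10^(86.3/10) + 10^(75.1/10) + 10^(84.5/10) = 1.883e+09.
L_total = 10·log₁₀(1.883e+09) = 92.75 dB.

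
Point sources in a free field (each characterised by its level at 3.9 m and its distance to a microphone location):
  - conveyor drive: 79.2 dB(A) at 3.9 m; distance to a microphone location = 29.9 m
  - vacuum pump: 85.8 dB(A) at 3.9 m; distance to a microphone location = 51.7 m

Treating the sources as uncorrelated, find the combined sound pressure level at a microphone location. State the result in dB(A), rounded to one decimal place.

Propagate each source to the receiver with L = L_ref − 20·log₁₀(r/r_ref), then add intensities.
conveyor drive: 79.2 − 20·log₁₀(29.9/3.9) = 79.2 − 17.69 = 61.51 dB(A).
vacuum pump: 85.8 − 20·log₁₀(51.7/3.9) = 85.8 − 22.45 = 63.35 dB(A).
Σ 10^(L/10) = 3.579e+06 → L_total = 10·log₁₀(3.579e+06) = 65.54 dB(A).

65.5 dB(A)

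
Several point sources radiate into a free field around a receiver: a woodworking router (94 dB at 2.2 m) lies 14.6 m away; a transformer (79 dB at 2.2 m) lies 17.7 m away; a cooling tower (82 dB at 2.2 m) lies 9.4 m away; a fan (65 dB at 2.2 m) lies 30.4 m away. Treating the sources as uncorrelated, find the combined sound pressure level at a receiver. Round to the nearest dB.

First find each source's level at the receiver (point-source: −20·log₁₀(r/r_ref)), then combine on an intensity basis.
woodworking router: 94 − 20·log₁₀(14.6/2.2) = 94 − 16.44 = 77.56 dB.
transformer: 79 − 20·log₁₀(17.7/2.2) = 79 − 18.11 = 60.89 dB.
cooling tower: 82 − 20·log₁₀(9.4/2.2) = 82 − 12.61 = 69.39 dB.
fan: 65 − 20·log₁₀(30.4/2.2) = 65 − 22.81 = 42.19 dB.
Σ 10^(L/10) = 6.696e+07 → L_total = 10·log₁₀(6.696e+07) = 78.26 dB.

78 dB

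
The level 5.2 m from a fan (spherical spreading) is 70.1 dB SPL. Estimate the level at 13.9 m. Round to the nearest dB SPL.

62 dB SPL

Point-source attenuation: ΔL = 20·log₁₀(r₂/r₁) = 20·log₁₀(13.9/5.2) = 8.540 dB.
L₂ = 70.1 − 20·log₁₀(13.9/5.2) = 70.1 − 8.540 = 61.56 dB SPL.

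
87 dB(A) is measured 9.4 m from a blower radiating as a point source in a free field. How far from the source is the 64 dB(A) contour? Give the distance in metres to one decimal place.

132.8 m

Point-source spreading drops the level by 20·log₁₀(r₂/r₁); inverting, r₂/r₁ = 10^(ΔL/20).
r₂ = 9.4·10^((87−64)/20) = 9.4·10^(23.0/20) = 132.78 m.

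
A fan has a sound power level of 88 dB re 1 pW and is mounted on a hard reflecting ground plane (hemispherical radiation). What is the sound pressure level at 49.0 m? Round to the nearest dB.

46 dB

Free-field hemispherical radiation: L_p = L_w − 10·log₁₀(2π·r²), r = 49.0 m.
2π·r² = 1.509e+04 m², 10·log₁₀ of that is 41.786 dB.
L_p = 88 − 41.786 = 46.21 dB.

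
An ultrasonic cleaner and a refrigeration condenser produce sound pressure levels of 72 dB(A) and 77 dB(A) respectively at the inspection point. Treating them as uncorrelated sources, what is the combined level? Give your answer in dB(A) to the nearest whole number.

78 dB(A)

For uncorrelated sources the intensities add, so convert each level to linear form, sum, and take 10·log₁₀ of the total.
Σ 10^(L/10) = 10^(72/10) + 10^(77/10) = 6.597e+07.
L_total = 10·log₁₀(6.597e+07) = 78.19 dB(A).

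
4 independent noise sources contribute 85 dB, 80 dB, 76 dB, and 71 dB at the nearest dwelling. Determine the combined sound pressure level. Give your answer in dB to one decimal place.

86.7 dB

Incoherent sources combine by intensity addition: L_total = 10·log₁₀(Σ 10^(L_i/10)).
Σ 10^(L/10) = 10^(85/10) + 10^(80/10) + 10^(76/10) + 10^(71/10) = 4.686e+08.
L_total = 10·log₁₀(4.686e+08) = 86.71 dB.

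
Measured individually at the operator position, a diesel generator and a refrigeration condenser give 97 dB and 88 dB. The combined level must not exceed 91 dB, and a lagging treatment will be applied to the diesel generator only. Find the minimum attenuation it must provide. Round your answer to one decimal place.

9.0 dB

Everything except the diesel generator sums to 10^(88/10) = 6.310e+08 in linear terms, 88.00 dB.
The limit corresponds to 10^(91/10) = 1.259e+09; subtracting the fixed part leaves 6.280e+08 for the diesel generator, i.e. 87.98 dB.
So the diesel generator must be reduced from 97 to 87.98 dB: IL = 9.02 dB.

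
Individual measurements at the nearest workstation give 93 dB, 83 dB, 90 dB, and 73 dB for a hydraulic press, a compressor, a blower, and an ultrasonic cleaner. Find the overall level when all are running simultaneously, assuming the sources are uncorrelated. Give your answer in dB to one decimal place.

Incoherent sources combine by intensity addition: L_total = 10·log₁₀(Σ 10^(L_i/10)).
Σ 10^(L/10) = 10^(93/10) + 10^(83/10) + 10^(90/10) + 10^(73/10) = 3.215e+09.
L_total = 10·log₁₀(3.215e+09) = 95.07 dB.

95.1 dB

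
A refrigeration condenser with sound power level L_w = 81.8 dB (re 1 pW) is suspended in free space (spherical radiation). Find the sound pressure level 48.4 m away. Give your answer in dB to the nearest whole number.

37 dB

The power spreads over a sphere of area 4π·r², so L_p = L_w − 10·log₁₀(4π·r²).
4π·r² = 2.944e+04 m², 10·log₁₀ of that is 44.689 dB.
L_p = 81.8 − 44.689 = 37.11 dB.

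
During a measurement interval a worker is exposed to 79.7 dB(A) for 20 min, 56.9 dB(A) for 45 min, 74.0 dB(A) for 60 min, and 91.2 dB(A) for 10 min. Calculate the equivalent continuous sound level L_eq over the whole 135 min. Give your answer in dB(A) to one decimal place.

80.9 dB(A)

L_eq = 10·log₁₀[(1/T)·Σ tᵢ·10^(Lᵢ/10)] with T = 135 min.
Σ tᵢ·10^(Lᵢ/10) = 20·10^(79.7/10) + 45·10^(56.9/10) + 60·10^(74.0/10) + 10·10^(91.2/10) = 1.658e+10.
L_eq = 10·log₁₀(1.658e+10/135) = 80.89 dB(A).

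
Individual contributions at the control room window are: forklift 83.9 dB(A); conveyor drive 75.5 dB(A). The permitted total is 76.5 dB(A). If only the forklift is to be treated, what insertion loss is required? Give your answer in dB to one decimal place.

Everything except the forklift sums to 10^(75.5/10) = 3.548e+07 in linear terms, 75.50 dB(A).
The limit corresponds to 10^(76.5/10) = 4.467e+07; subtracting the fixed part leaves 9.187e+06 for the forklift, i.e. 69.63 dB(A).
So the forklift must be reduced from 83.9 to 69.63 dB(A): IL = 14.27 dB.

14.3 dB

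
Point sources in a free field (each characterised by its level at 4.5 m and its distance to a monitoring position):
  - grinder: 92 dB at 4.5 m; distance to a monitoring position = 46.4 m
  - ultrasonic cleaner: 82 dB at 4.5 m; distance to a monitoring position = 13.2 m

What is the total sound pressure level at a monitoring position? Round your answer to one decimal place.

75.2 dB

First find each source's level at the receiver (point-source: −20·log₁₀(r/r_ref)), then combine on an intensity basis.
grinder: 92 − 20·log₁₀(46.4/4.5) = 92 − 20.27 = 71.73 dB.
ultrasonic cleaner: 82 − 20·log₁₀(13.2/4.5) = 82 − 9.35 = 72.65 dB.
Σ 10^(L/10) = 3.333e+07 → L_total = 10·log₁₀(3.333e+07) = 75.23 dB.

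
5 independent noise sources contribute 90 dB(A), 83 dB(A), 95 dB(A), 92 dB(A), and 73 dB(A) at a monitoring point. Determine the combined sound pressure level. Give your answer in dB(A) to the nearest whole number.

98 dB(A)

For uncorrelated sources the intensities add, so convert each level to linear form, sum, and take 10·log₁₀ of the total.
Σ 10^(L/10) = 10^(90/10) + 10^(83/10) + 10^(95/10) + 10^(92/10) + 10^(73/10) = 5.967e+09.
L_total = 10·log₁₀(5.967e+09) = 97.76 dB(A).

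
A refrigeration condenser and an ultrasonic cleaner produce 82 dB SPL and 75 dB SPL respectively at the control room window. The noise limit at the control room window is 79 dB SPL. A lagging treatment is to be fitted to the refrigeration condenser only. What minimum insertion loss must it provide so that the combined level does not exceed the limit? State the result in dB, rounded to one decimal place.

Fixed contribution from the other source: Σ 10^(L/10) = 10^(75/10) = 3.162e+07 (75.00 dB SPL).
The limit corresponds to 10^(79/10) = 7.943e+07; subtracting the fixed part leaves 4.781e+07 for the refrigeration condenser, i.e. 76.80 dB SPL.
Required insertion loss = 82 − 76.80 = 5.20 dB.

5.2 dB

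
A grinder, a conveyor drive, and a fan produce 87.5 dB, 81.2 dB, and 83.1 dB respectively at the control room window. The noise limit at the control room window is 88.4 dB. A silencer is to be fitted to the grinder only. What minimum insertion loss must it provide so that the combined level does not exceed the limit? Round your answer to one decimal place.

2.0 dB

Everything except the grinder sums to 10^(81.2/10) + 10^(83.1/10) = 3.360e+08 in linear terms, 85.26 dB.
The limit corresponds to 10^(88.4/10) = 6.918e+08; subtracting the fixed part leaves 3.558e+08 for the grinder, i.e. 85.51 dB.
Required insertion loss = 87.5 − 85.51 = 1.99 dB.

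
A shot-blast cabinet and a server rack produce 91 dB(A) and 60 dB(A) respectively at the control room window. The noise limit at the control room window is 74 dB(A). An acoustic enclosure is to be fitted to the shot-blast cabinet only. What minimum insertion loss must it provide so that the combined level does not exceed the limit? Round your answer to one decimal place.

The untreated sources together contribute 10^(60/10) = 1.000e+06, i.e. 60.00 dB(A).
To meet 74 dB(A) overall, the treated shot-blast cabinet may contribute at most 10^(74/10) − 1.000e+06 = 2.412e+07, i.e. 73.82 dB(A).
So the shot-blast cabinet must be reduced from 91 to 73.82 dB(A): IL = 17.18 dB.

17.2 dB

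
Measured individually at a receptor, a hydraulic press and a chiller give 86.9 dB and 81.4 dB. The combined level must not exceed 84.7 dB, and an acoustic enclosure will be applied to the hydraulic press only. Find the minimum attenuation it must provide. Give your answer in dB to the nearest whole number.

5 dB

The untreated sources together contribute 10^(81.4/10) = 1.380e+08, i.e. 81.40 dB.
To meet 84.7 dB overall, the treated hydraulic press may contribute at most 10^(84.7/10) − 1.380e+08 = 1.571e+08, i.e. 81.96 dB.
So the hydraulic press must be reduced from 86.9 to 81.96 dB: IL = 4.94 dB.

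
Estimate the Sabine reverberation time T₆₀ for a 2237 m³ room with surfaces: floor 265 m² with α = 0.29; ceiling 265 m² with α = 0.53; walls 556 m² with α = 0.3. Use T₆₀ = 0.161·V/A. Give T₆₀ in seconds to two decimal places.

0.94 s

Summing Sᵢαᵢ: 265·0.29 + 265·0.53 + 556·0.3 = 384.10 m².
T₆₀ = 0.161 × 2237 / 384.10 = 0.938 s.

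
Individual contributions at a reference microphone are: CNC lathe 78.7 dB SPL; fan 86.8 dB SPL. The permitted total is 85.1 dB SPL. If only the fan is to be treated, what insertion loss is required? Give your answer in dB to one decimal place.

2.8 dB

Fixed contribution from the other source: Σ 10^(L/10) = 10^(78.7/10) = 7.413e+07 (78.70 dB SPL).
The limit corresponds to 10^(85.1/10) = 3.236e+08; subtracting the fixed part leaves 2.495e+08 for the fan, i.e. 83.97 dB SPL.
So the fan must be reduced from 86.8 to 83.97 dB SPL: IL = 2.83 dB.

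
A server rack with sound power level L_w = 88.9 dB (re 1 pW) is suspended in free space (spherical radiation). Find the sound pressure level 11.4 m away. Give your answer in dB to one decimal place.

The power spreads over a sphere of area 4π·r², so L_p = L_w − 10·log₁₀(4π·r²).
4π·r² = 1633 m², 10·log₁₀ of that is 32.130 dB.
L_p = 88.9 − 32.130 = 56.77 dB.

56.8 dB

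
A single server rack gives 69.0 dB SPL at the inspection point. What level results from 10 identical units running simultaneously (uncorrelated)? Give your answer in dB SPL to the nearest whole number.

With 10 equal, uncorrelated contributions the intensity is 10× that of one unit, giving a rise of 10·log₁₀ 10.
L_total = 69.0 + 10·log₁₀(10) = 69.0 + 10.000 = 79.00 dB SPL.

79 dB SPL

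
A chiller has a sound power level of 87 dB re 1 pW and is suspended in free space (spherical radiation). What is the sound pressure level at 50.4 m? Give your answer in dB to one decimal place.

The power spreads over a sphere of area 4π·r², so L_p = L_w − 10·log₁₀(4π·r²).
4π·r² = 3.192e+04 m², 10·log₁₀ of that is 45.041 dB.
L_p = 87 − 45.041 = 41.96 dB.

42.0 dB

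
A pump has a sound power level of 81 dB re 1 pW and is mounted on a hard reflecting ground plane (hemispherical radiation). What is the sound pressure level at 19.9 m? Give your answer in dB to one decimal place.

47.0 dB

The power spreads over a hemisphere of area 2π·r², so L_p = L_w − 10·log₁₀(2π·r²).
2π·r² = 2488 m², 10·log₁₀ of that is 33.959 dB.
L_p = 81 − 33.959 = 47.04 dB.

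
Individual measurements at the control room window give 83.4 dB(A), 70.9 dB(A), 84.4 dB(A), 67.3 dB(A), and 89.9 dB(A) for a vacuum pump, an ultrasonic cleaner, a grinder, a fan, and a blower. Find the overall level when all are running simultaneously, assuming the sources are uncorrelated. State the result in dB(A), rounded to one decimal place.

91.7 dB(A)

Incoherent sources combine by intensity addition: L_total = 10·log₁₀(Σ 10^(L_i/10)).
Σ 10^(L/10) = 10^(83.4/10) + 10^(70.9/10) + 10^(84.4/10) + 10^(67.3/10) + 10^(89.9/10) = 1.489e+09.
L_total = 10·log₁₀(1.489e+09) = 91.73 dB(A).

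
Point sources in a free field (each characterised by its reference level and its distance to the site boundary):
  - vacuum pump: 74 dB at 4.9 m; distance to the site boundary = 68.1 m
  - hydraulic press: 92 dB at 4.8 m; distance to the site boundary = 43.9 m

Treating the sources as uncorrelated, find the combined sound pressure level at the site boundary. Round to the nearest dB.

73 dB

Apply inverse-square spreading to bring every level to the receiver, then sum 10^(L/10).
vacuum pump: 74 − 20·log₁₀(68.1/4.9) = 74 − 22.86 = 51.14 dB.
hydraulic press: 92 − 20·log₁₀(43.9/4.8) = 92 − 19.22 = 72.78 dB.
Σ 10^(L/10) = 1.908e+07 → L_total = 10·log₁₀(1.908e+07) = 72.81 dB.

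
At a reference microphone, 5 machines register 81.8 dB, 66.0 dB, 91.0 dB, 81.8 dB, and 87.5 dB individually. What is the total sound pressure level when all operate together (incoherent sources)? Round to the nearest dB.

93 dB

Incoherent sources combine by intensity addition: L_total = 10·log₁₀(Σ 10^(L_i/10)).
Σ 10^(L/10) = 10^(81.8/10) + 10^(66.0/10) + 10^(91.0/10) + 10^(81.8/10) + 10^(87.5/10) = 2.128e+09.
L_total = 10·log₁₀(2.128e+09) = 93.28 dB.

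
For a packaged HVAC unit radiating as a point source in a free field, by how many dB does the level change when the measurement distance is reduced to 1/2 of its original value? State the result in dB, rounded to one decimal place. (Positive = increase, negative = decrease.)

With spherical spreading the level changes by −20·log₁₀(r₂/r₁).
ΔL = −20·log₁₀(0.5) = +6.02 dB.

+6.0 dB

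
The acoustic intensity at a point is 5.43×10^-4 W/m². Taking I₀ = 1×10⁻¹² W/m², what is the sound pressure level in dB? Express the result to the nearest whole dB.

87 dB

Dividing by I₀ shifts the exponent by 12: I/I₀ = 5.43×10^8.
L = 10·(0.7348 + 8) = 87.35 dB.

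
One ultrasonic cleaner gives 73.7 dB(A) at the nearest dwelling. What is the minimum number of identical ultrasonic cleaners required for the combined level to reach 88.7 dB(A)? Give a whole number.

32

N identical sources give L₁ + 10·log₁₀ N, so require 10·log₁₀ N ≥ 88.7 − 73.7 = 15.0 dB.
N ≥ 10^(15.0/10) = 31.623, so N = 32.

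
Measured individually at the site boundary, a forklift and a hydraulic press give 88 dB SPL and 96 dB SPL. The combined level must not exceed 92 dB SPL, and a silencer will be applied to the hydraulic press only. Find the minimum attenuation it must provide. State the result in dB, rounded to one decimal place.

6.2 dB

The untreated sources together contribute 10^(88/10) = 6.310e+08, i.e. 88.00 dB SPL.
To meet 92 dB SPL overall, the treated hydraulic press may contribute at most 10^(92/10) − 6.310e+08 = 9.539e+08, i.e. 89.80 dB SPL.
So the hydraulic press must be reduced from 96 to 89.80 dB SPL: IL = 6.20 dB.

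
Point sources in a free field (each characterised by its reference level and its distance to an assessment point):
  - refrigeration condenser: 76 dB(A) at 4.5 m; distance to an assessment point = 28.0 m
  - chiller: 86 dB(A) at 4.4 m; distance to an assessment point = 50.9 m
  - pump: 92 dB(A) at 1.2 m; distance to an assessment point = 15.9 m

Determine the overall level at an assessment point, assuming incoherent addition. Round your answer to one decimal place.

71.1 dB(A)

First find each source's level at the receiver (point-source: −20·log₁₀(r/r_ref)), then combine on an intensity basis.
refrigeration condenser: 76 − 20·log₁₀(28.0/4.5) = 76 − 15.88 = 60.12 dB(A).
chiller: 86 − 20·log₁₀(50.9/4.4) = 86 − 21.27 = 64.73 dB(A).
pump: 92 − 20·log₁₀(15.9/1.2) = 92 − 22.44 = 69.56 dB(A).
Σ 10^(L/10) = 1.303e+07 → L_total = 10·log₁₀(1.303e+07) = 71.15 dB(A).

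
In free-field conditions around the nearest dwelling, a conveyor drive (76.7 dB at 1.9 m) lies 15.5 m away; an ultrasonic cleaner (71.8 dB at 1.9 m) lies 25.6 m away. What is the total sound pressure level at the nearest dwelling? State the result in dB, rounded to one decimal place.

59.0 dB

Propagate each source to the receiver with L = L_ref − 20·log₁₀(r/r_ref), then add intensities.
conveyor drive: 76.7 − 20·log₁₀(15.5/1.9) = 76.7 − 18.23 = 58.47 dB.
ultrasonic cleaner: 71.8 − 20·log₁₀(25.6/1.9) = 71.8 − 22.59 = 49.21 dB.
Σ 10^(L/10) = 7.862e+05 → L_total = 10·log₁₀(7.862e+05) = 58.96 dB.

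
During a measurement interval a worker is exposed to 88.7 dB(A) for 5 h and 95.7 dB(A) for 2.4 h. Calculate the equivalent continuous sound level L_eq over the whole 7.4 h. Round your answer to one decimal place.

Weight each interval's intensity by its duration and average over T = 7.4 h:
Σ tᵢ·10^(Lᵢ/10) = 5·10^(88.7/10) + 2.4·10^(95.7/10) = 1.262e+10.
L_eq = 10·log₁₀(1.262e+10/7.4) = 92.32 dB(A).

92.3 dB(A)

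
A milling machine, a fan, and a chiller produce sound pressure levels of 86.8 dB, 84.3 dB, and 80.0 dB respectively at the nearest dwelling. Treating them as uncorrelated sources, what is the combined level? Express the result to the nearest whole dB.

Incoherent sources combine by intensity addition: L_total = 10·log₁₀(Σ 10^(L_i/10)).
Σ 10^(L/10) = 10^(86.8/10) + 10^(84.3/10) + 10^(80.0/10) = 8.478e+08.
L_total = 10·log₁₀(8.478e+08) = 89.28 dB.

89 dB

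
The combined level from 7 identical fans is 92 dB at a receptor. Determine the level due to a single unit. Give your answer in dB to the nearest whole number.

For N identical incoherent sources L_total = L₁ + 10·log₁₀ N, so L₁ = 92 − 10·log₁₀(7) = 92 − 8.451.

84 dB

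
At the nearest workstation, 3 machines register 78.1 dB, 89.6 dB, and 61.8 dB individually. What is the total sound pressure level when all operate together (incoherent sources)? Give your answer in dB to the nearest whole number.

90 dB

Incoherent sources combine by intensity addition: L_total = 10·log₁₀(Σ 10^(L_i/10)).
Σ 10^(L/10) = 10^(78.1/10) + 10^(89.6/10) + 10^(61.8/10) = 9.781e+08.
L_total = 10·log₁₀(9.781e+08) = 89.90 dB.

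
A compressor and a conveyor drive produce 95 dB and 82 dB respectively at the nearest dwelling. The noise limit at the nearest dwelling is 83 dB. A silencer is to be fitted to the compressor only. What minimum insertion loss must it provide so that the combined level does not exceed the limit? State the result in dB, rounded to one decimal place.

Everything except the compressor sums to 10^(82/10) = 1.585e+08 in linear terms, 82.00 dB.
To meet 83 dB overall, the treated compressor may contribute at most 10^(83/10) − 1.585e+08 = 4.104e+07, i.e. 76.13 dB.
So the compressor must be reduced from 95 to 76.13 dB: IL = 18.87 dB.

18.9 dB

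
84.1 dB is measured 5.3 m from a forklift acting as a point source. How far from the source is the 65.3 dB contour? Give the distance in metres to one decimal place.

46.2 m

Point-source spreading drops the level by 20·log₁₀(r₂/r₁); inverting, r₂/r₁ = 10^(ΔL/20).
r₂ = 5.3·10^((84.1−65.3)/20) = 5.3·10^(18.8/20) = 46.16 m.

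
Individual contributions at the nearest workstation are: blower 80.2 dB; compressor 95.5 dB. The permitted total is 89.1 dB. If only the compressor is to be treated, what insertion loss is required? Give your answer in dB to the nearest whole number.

7 dB

The untreated sources together contribute 10^(80.2/10) = 1.047e+08, i.e. 80.20 dB.
To meet 89.1 dB overall, the treated compressor may contribute at most 10^(89.1/10) − 1.047e+08 = 7.081e+08, i.e. 88.50 dB.
So the compressor must be reduced from 95.5 to 88.50 dB: IL = 7.00 dB.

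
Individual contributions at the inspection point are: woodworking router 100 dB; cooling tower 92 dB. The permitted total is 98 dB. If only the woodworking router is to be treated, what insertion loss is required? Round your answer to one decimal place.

3.3 dB

The untreated sources together contribute 10^(92/10) = 1.585e+09, i.e. 92.00 dB.
To meet 98 dB overall, the treated woodworking router may contribute at most 10^(98/10) − 1.585e+09 = 4.725e+09, i.e. 96.74 dB.
Required insertion loss = 100 − 96.74 = 3.26 dB.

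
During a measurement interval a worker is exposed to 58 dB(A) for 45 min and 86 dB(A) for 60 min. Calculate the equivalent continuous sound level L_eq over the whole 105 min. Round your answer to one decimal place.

Weight each interval's intensity by its duration and average over T = 105 min:
Σ tᵢ·10^(Lᵢ/10) = 45·10^(58/10) + 60·10^(86/10) = 2.391e+10.
L_eq = 10·log₁₀(2.391e+10/105) = 83.57 dB(A).

83.6 dB(A)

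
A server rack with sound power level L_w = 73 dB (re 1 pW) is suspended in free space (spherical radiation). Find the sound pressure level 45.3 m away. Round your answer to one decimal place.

28.9 dB

The power spreads over a sphere of area 4π·r², so L_p = L_w − 10·log₁₀(4π·r²).
4π·r² = 2.579e+04 m², 10·log₁₀ of that is 44.114 dB.
L_p = 73 − 44.114 = 28.89 dB.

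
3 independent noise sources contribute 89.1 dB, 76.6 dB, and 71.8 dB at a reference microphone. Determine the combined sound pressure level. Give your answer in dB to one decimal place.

Incoherent sources combine by intensity addition: L_total = 10·log₁₀(Σ 10^(L_i/10)).
Σ 10^(L/10) = 10^(89.1/10) + 10^(76.6/10) + 10^(71.8/10) = 8.737e+08.
L_total = 10·log₁₀(8.737e+08) = 89.41 dB.

89.4 dB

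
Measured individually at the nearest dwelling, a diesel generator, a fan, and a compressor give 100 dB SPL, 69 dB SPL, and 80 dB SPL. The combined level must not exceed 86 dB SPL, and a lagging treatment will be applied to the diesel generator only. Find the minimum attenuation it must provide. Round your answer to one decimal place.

15.4 dB

The untreated sources together contribute 10^(69/10) + 10^(80/10) = 1.079e+08, i.e. 80.33 dB SPL.
The limit corresponds to 10^(86/10) = 3.981e+08; subtracting the fixed part leaves 2.902e+08 for the diesel generator, i.e. 84.63 dB SPL.
Required insertion loss = 100 − 84.63 = 15.37 dB.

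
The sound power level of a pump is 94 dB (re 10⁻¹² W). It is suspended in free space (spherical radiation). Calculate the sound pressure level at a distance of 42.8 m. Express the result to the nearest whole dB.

L_p = L_w − 10·log₁₀(4π·r²) with r = 42.8 m.
4π·r² = 2.302e+04 m², 10·log₁₀ of that is 43.621 dB.
L_p = 94 − 43.621 = 50.38 dB.

50 dB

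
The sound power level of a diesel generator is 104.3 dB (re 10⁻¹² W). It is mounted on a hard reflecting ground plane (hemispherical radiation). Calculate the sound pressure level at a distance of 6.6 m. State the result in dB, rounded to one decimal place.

79.9 dB

Free-field hemispherical radiation: L_p = L_w − 10·log₁₀(2π·r²), r = 6.6 m.
2π·r² = 273.7 m², 10·log₁₀ of that is 24.373 dB.
L_p = 104.3 − 24.373 = 79.93 dB.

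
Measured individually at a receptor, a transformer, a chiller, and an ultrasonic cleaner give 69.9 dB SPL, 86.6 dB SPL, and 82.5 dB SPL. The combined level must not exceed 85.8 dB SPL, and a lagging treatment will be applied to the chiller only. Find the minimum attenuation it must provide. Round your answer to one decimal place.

Fixed contribution from the other sources: Σ 10^(L/10) = 10^(69.9/10) + 10^(82.5/10) = 1.876e+08 (82.73 dB SPL).
The limit corresponds to 10^(85.8/10) = 3.802e+08; subtracting the fixed part leaves 1.926e+08 for the chiller, i.e. 82.85 dB SPL.
Required insertion loss = 86.6 − 82.85 = 3.75 dB.

3.8 dB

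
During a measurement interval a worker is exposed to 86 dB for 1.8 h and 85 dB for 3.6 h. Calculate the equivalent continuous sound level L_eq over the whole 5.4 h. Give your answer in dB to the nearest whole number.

85 dB

L_eq = 10·log₁₀[(1/T)·Σ tᵢ·10^(Lᵢ/10)] with T = 5.4 h.
Σ tᵢ·10^(Lᵢ/10) = 1.8·10^(86/10) + 3.6·10^(85/10) = 1.855e+09.
L_eq = 10·log₁₀(1.855e+09/5.4) = 85.36 dB.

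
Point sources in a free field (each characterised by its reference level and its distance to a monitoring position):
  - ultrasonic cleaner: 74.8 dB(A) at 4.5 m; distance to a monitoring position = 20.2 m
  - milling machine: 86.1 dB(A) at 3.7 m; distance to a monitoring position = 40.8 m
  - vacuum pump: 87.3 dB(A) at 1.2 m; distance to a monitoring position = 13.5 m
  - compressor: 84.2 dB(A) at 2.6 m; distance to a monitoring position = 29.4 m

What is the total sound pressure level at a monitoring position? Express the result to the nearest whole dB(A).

Apply inverse-square spreading to bring every level to the receiver, then sum 10^(L/10).
ultrasonic cleaner: 74.8 − 20·log₁₀(20.2/4.5) = 74.8 − 13.04 = 61.76 dB(A).
milling machine: 86.1 − 20·log₁₀(40.8/3.7) = 86.1 − 20.85 = 65.25 dB(A).
vacuum pump: 87.3 − 20·log₁₀(13.5/1.2) = 87.3 − 21.02 = 66.28 dB(A).
compressor: 84.2 − 20·log₁₀(29.4/2.6) = 84.2 − 21.07 = 63.13 dB(A).
Σ 10^(L/10) = 1.115e+07 → L_total = 10·log₁₀(1.115e+07) = 70.47 dB(A).

70 dB(A)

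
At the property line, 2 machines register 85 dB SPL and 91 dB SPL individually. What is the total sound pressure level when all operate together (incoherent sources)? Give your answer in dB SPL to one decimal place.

92.0 dB SPL

Incoherent sources combine by intensity addition: L_total = 10·log₁₀(Σ 10^(L_i/10)).
Σ 10^(L/10) = 10^(85/10) + 10^(91/10) = 1.575e+09.
L_total = 10·log₁₀(1.575e+09) = 91.97 dB SPL.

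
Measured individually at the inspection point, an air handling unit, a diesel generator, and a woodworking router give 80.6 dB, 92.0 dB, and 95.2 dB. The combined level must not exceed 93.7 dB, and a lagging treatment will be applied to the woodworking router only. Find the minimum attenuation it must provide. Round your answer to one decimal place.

Fixed contribution from the other sources: Σ 10^(L/10) = 10^(80.6/10) + 10^(92.0/10) = 1.700e+09 (92.30 dB).
The limit corresponds to 10^(93.7/10) = 2.344e+09; subtracting the fixed part leaves 6.445e+08 for the woodworking router, i.e. 88.09 dB.
Required insertion loss = 95.2 − 88.09 = 7.11 dB.

7.1 dB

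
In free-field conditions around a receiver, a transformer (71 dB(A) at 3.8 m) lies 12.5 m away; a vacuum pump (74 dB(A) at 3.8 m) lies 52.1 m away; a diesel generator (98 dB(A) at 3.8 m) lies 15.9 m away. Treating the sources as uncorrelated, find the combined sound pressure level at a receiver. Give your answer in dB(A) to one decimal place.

Apply inverse-square spreading to bring every level to the receiver, then sum 10^(L/10).
transformer: 71 − 20·log₁₀(12.5/3.8) = 71 − 10.34 = 60.66 dB(A).
vacuum pump: 74 − 20·log₁₀(52.1/3.8) = 74 − 22.74 = 51.26 dB(A).
diesel generator: 98 − 20·log₁₀(15.9/3.8) = 98 − 12.43 = 85.57 dB(A).
Σ 10^(L/10) = 3.617e+08 → L_total = 10·log₁₀(3.617e+08) = 85.58 dB(A).

85.6 dB(A)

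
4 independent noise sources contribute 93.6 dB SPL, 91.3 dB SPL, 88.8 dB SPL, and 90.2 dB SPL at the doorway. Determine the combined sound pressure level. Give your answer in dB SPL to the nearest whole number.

For uncorrelated sources the intensities add, so convert each level to linear form, sum, and take 10·log₁₀ of the total.
Σ 10^(L/10) = 10^(93.6/10) + 10^(91.3/10) + 10^(88.8/10) + 10^(90.2/10) = 5.446e+09.
L_total = 10·log₁₀(5.446e+09) = 97.36 dB SPL.

97 dB SPL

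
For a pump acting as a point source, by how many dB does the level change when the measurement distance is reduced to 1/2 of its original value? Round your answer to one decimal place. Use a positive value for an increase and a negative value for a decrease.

A point source loses 6 dB per doubling of distance; generally ΔL = −20·log₁₀(r₂/r₁).
ΔL = −20·log₁₀(0.5) = +6.02 dB.

+6.0 dB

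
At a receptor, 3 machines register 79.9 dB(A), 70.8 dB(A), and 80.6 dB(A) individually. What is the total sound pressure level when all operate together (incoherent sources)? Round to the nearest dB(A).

For uncorrelated sources the intensities add, so convert each level to linear form, sum, and take 10·log₁₀ of the total.
Σ 10^(L/10) = 10^(79.9/10) + 10^(70.8/10) + 10^(80.6/10) = 2.246e+08.
L_total = 10·log₁₀(2.246e+08) = 83.51 dB(A).

84 dB(A)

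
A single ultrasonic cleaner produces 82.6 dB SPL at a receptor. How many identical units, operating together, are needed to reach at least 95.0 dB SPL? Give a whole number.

N identical sources give L₁ + 10·log₁₀ N, so require 10·log₁₀ N ≥ 95.0 − 82.6 = 12.4 dB.
N ≥ 10^(12.4/10) = 17.378, so N = 18.

18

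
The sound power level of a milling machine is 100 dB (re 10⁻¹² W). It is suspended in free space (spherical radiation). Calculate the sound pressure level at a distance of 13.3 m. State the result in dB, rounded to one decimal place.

66.5 dB

The power spreads over a sphere of area 4π·r², so L_p = L_w − 10·log₁₀(4π·r²).
4π·r² = 2223 m², 10·log₁₀ of that is 33.469 dB.
L_p = 100 − 33.469 = 66.53 dB.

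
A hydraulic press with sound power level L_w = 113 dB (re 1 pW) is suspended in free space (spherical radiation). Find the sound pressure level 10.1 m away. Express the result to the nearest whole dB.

L_p = L_w − 10·log₁₀(4π·r²) with r = 10.1 m.
4π·r² = 1282 m², 10·log₁₀ of that is 31.079 dB.
L_p = 113 − 31.079 = 81.92 dB.

82 dB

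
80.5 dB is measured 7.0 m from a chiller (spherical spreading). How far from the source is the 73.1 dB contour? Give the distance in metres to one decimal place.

For a point source L₁ − L₂ = 20·log₁₀(r₂/r₁), so r₂ = r₁·10^((L₁−L₂)/20).
r₂ = 7.0·10^((80.5−73.1)/20) = 7.0·10^(7.4/20) = 16.41 m.

16.4 m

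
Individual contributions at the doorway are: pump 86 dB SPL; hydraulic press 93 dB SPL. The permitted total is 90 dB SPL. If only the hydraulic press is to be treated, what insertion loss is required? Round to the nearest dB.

The untreated sources together contribute 10^(86/10) = 3.981e+08, i.e. 86.00 dB SPL.
To meet 90 dB SPL overall, the treated hydraulic press may contribute at most 10^(90/10) − 3.981e+08 = 6.019e+08, i.e. 87.80 dB SPL.
Required insertion loss = 93 − 87.80 = 5.20 dB.

5 dB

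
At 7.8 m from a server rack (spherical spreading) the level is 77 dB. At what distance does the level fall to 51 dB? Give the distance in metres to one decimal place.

For a point source L₁ − L₂ = 20·log₁₀(r₂/r₁), so r₂ = r₁·10^((L₁−L₂)/20).
r₂ = 7.8·10^((77−51)/20) = 7.8·10^(26.0/20) = 155.63 m.

155.6 m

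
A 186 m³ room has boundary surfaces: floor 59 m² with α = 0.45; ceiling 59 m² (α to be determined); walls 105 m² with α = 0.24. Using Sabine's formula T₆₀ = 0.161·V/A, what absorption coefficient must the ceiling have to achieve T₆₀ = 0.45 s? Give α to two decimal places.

0.25

Required total absorption A = 0.161·186/0.45 = 66.55 m².
Absorption from the other surfaces = 59·0.45 + 105·0.24 = 51.75 m², so the ceiling must supply 14.80 m² over 59 m².
α = 14.80/59 = 0.251.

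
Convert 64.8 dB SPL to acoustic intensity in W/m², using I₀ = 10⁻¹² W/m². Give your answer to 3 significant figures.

L = 10·log₁₀(I/I₀) ⇒ I = I₀·10^(L/10) = 10⁻¹² × 10^6.48.

3.02e-06 W/m²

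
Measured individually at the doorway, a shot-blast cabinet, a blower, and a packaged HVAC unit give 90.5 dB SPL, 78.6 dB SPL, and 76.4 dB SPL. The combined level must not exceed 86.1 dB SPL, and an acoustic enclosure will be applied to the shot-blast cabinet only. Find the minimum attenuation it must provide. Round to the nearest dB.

The untreated sources together contribute 10^(78.6/10) + 10^(76.4/10) = 1.161e+08, i.e. 80.65 dB SPL.
To meet 86.1 dB SPL overall, the treated shot-blast cabinet may contribute at most 10^(86.1/10) − 1.161e+08 = 2.913e+08, i.e. 84.64 dB SPL.
Required insertion loss = 90.5 − 84.64 = 5.86 dB.

6 dB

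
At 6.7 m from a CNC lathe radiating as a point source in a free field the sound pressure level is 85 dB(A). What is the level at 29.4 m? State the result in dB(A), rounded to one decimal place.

Point-source attenuation: ΔL = 20·log₁₀(r₂/r₁) = 20·log₁₀(29.4/6.7) = 12.845 dB.
L₂ = 85 − 20·log₁₀(29.4/6.7) = 85 − 12.845 = 72.15 dB(A).

72.2 dB(A)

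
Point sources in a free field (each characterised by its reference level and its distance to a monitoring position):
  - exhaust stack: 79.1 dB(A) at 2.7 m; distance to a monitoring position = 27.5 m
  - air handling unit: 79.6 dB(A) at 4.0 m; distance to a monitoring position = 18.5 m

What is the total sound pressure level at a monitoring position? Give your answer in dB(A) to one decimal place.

Apply inverse-square spreading to bring every level to the receiver, then sum 10^(L/10).
exhaust stack: 79.1 − 20·log₁₀(27.5/2.7) = 79.1 − 20.16 = 58.94 dB(A).
air handling unit: 79.6 − 20·log₁₀(18.5/4.0) = 79.6 − 13.30 = 66.30 dB(A).
Σ 10^(L/10) = 5.047e+06 → L_total = 10·log₁₀(5.047e+06) = 67.03 dB(A).

67.0 dB(A)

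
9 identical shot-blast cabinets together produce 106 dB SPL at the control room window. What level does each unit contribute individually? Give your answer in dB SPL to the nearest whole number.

Dividing the total intensity by 9 lowers the level by 10·log₁₀ 9 = 9.542 dB: L₁ = 106 − 9.542.

96 dB SPL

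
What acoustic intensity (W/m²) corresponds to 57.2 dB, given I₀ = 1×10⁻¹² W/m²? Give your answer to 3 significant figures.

L = 10·log₁₀(I/I₀) ⇒ I = I₀·10^(L/10) = 10⁻¹² × 10^5.72.

5.25e-07 W/m²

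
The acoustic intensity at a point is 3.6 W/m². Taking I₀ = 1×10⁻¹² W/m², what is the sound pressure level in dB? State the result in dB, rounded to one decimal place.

L = 10·log₁₀(I/I₀) = 10·log₁₀(3.6/10⁻¹²) = 10·log₁₀(3.6×10^12).
L = 10·(0.5563 + 12) = 125.56 dB.

125.6 dB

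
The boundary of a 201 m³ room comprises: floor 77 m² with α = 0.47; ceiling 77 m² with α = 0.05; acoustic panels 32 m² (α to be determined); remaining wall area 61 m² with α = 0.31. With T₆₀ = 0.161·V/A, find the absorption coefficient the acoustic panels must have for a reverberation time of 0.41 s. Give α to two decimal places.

0.62

Required total absorption A = 0.161·201/0.41 = 78.93 m².
Absorption from the other surfaces = 77·0.47 + 77·0.05 + 61·0.31 = 58.95 m², so the acoustic panels must supply 19.98 m² over 32 m².
α = 19.98/32 = 0.624.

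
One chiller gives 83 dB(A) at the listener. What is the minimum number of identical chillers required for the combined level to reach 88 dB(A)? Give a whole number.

Need L₁ + 10·log₁₀ N ≥ 88, i.e. log₁₀ N ≥ 0.50.
N ≥ 10^(5.0/10) = 3.162, so N = 4.

4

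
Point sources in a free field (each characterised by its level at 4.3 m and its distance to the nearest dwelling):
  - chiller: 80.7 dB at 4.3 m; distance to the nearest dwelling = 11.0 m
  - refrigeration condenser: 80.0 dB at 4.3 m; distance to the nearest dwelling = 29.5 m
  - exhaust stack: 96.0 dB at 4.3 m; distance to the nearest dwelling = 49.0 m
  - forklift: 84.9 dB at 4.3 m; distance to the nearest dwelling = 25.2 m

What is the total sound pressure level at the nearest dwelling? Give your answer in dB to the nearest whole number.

78 dB

Apply inverse-square spreading to bring every level to the receiver, then sum 10^(L/10).
chiller: 80.7 − 20·log₁₀(11.0/4.3) = 80.7 − 8.16 = 72.54 dB.
refrigeration condenser: 80.0 − 20·log₁₀(29.5/4.3) = 80.0 − 16.73 = 63.27 dB.
exhaust stack: 96.0 − 20·log₁₀(49.0/4.3) = 96.0 − 21.13 = 74.87 dB.
forklift: 84.9 − 20·log₁₀(25.2/4.3) = 84.9 − 15.36 = 69.54 dB.
Σ 10^(L/10) = 5.973e+07 → L_total = 10·log₁₀(5.973e+07) = 77.76 dB.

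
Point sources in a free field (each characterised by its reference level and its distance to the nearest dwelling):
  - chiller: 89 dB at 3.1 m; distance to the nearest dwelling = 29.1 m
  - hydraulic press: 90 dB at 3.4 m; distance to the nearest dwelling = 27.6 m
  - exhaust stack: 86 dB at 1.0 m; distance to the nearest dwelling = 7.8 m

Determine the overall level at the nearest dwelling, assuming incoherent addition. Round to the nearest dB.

Propagate each source to the receiver with L = L_ref − 20·log₁₀(r/r_ref), then add intensities.
chiller: 89 − 20·log₁₀(29.1/3.1) = 89 − 19.45 = 69.55 dB.
hydraulic press: 90 − 20·log₁₀(27.6/3.4) = 90 − 18.19 = 71.81 dB.
exhaust stack: 86 − 20·log₁₀(7.8/1.0) = 86 − 17.84 = 68.16 dB.
Σ 10^(L/10) = 3.073e+07 → L_total = 10·log₁₀(3.073e+07) = 74.88 dB.

75 dB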